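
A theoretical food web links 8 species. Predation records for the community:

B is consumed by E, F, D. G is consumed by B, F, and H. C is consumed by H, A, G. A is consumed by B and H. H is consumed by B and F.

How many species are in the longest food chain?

One longest chain: C → G → H → B → D.
It has 5 species and 4 links.

5 species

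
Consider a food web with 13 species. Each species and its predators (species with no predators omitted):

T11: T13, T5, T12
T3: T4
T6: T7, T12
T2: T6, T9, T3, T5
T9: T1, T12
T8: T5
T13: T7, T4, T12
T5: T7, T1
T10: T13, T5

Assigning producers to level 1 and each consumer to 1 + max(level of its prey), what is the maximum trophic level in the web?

Producers (level 1): T10, T2, T11, T8.
T10 → T5 → T1 gives T1 level 3.
No species has a prey at level 3, so no species reaches level 4.

3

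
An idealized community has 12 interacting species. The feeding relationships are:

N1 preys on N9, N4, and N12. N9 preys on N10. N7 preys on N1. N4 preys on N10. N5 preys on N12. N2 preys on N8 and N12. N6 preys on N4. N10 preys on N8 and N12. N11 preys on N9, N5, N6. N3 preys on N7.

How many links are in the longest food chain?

5 links

One longest chain: N8 → N10 → N4 → N1 → N7 → N3.
It has 6 species and 5 links.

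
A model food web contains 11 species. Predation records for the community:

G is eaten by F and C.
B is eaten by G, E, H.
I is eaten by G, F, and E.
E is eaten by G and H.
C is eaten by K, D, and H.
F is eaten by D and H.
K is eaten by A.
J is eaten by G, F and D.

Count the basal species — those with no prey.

Basal species (no prey listed): B, J, I.
Count: 3.

3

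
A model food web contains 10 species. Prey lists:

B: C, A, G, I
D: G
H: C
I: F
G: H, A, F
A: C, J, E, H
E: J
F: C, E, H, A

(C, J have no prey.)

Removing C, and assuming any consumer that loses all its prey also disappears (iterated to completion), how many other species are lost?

1

Remove C.
Round 1: H (all prey gone) → extinct.
No further losses. Total secondary extinctions: 1.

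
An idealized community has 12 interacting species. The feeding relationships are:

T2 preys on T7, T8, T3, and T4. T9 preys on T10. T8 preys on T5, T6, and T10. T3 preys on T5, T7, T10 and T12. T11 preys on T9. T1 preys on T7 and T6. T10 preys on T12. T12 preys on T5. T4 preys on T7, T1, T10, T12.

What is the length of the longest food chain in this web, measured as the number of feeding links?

One longest chain: T5 → T12 → T10 → T4 → T2.
It has 5 species and 4 links.

4 links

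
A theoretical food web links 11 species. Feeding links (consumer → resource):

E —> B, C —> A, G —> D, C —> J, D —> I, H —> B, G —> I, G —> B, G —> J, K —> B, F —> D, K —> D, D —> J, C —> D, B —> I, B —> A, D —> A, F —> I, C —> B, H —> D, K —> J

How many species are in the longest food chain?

3 species

One longest chain: A → B → E.
It has 3 species and 2 links.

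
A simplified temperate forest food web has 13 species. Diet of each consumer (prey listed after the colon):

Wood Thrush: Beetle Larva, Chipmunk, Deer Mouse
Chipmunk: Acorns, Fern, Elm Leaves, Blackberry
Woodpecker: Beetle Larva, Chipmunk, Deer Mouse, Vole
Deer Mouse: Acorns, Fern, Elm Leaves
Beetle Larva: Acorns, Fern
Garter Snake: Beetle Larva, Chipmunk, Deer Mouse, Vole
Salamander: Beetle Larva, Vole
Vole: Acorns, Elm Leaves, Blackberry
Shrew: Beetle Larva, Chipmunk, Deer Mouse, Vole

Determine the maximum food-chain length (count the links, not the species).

One longest chain: Acorns → Beetle Larva → Woodpecker.
It has 3 species and 2 links.

2 links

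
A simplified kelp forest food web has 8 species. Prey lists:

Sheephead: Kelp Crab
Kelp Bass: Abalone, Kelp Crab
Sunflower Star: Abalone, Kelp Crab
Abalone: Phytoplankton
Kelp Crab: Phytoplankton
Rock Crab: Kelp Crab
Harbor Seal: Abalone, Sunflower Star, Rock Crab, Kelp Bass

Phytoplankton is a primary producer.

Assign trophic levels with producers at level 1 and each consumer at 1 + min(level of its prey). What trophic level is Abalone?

Phytoplankton is a producer → level 1.
Abalone eats Phytoplankton → level 2.

Trophic level 2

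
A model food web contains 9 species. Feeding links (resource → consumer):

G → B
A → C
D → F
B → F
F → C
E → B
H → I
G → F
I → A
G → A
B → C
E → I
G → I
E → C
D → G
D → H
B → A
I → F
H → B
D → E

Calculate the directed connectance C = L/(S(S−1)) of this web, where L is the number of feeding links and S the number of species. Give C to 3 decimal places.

C = 0.278

The web has S = 9 species and L = 20 feeding links.
C = L / (S(S−1)) = 20 / 72 = 0.2778 ≈ 0.278.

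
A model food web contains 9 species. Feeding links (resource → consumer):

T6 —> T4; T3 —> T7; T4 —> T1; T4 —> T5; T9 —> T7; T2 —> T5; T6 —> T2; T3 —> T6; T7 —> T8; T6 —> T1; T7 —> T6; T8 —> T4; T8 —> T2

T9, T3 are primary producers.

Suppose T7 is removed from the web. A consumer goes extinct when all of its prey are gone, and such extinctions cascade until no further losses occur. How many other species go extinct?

Remove T7.
Round 1: T8 (all prey gone) → extinct.
No further losses. Total secondary extinctions: 1.

1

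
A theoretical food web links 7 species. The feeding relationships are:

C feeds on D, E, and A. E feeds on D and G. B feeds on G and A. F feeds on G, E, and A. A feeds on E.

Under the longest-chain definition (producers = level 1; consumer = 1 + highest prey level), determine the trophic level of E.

Trophic level 2

G is a producer → level 1.
E eats G (level 1); other prey at levels: D 1 → level 2.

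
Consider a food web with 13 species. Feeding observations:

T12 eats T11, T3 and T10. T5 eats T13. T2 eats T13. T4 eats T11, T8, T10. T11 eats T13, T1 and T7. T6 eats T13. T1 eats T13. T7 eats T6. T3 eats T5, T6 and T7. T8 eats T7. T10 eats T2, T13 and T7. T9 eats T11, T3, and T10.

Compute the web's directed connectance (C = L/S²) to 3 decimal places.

C = 0.142

The web has S = 13 species and L = 24 feeding links.
C = L / S² = 24 / 169 = 0.1420 ≈ 0.142.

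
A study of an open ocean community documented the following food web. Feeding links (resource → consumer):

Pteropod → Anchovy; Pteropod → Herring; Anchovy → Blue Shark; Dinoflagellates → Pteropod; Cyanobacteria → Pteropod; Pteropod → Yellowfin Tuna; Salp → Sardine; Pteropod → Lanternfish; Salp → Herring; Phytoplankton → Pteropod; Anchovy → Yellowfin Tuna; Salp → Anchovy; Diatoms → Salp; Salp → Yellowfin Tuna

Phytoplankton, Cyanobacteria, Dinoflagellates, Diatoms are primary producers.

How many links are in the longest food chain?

3 links

One longest chain: Phytoplankton → Pteropod → Anchovy → Blue Shark.
It has 4 species and 3 links.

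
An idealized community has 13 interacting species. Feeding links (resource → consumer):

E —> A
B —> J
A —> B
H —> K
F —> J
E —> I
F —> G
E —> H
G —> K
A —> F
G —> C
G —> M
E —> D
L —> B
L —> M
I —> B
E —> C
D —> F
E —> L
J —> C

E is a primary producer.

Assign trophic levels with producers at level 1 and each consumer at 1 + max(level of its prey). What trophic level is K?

E is a producer → level 1.
A eats E → level 2.
F eats A (level 2); other prey at levels: D 2 → level 3.
G eats F → level 4.
K eats G (level 4); other prey at levels: H 2 → level 5.

Trophic level 5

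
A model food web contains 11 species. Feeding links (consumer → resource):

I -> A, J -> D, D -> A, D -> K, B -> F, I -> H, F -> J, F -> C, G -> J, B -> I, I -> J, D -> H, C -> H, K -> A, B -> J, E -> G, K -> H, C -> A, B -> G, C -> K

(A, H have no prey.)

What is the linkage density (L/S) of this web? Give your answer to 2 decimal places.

There are L = 20 links among S = 11 species.
L/S = 20/11 = 1.8182 ≈ 1.82.

L/S = 1.82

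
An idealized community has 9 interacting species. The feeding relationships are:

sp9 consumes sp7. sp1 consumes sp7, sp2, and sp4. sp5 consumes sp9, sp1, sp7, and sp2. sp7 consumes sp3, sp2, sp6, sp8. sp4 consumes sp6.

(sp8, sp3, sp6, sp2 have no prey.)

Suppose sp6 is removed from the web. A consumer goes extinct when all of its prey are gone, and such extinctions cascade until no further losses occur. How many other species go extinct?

Remove sp6.
Round 1: sp4 (all prey gone) → extinct.
No further losses. Total secondary extinctions: 1.

1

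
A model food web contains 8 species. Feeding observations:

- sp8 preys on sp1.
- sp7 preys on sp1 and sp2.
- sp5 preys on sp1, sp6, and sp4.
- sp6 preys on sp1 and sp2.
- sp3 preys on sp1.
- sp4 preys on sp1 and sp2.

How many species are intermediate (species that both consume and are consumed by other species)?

2

Intermediate species (has both prey and predators): sp6, sp4.
Count: 2.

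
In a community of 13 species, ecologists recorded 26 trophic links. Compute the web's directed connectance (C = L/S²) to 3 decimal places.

C = 0.154

The web has S = 13 species and L = 26 feeding links.
C = L / S² = 26 / 169 = 0.1538 ≈ 0.154.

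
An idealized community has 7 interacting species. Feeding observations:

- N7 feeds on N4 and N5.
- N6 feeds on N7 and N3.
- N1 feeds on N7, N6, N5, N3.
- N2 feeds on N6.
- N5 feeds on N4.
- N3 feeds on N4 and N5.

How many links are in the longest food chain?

4 links

One longest chain: N4 → N5 → N3 → N6 → N1.
It has 5 species and 4 links.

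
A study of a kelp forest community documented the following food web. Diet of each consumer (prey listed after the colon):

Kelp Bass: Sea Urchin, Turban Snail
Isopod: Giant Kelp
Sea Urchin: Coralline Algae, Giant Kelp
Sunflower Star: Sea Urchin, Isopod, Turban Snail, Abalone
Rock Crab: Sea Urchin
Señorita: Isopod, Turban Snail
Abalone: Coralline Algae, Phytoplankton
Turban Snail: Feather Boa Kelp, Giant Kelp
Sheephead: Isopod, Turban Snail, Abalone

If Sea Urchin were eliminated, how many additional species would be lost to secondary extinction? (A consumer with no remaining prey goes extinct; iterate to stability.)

1

Remove Sea Urchin.
Round 1: Rock Crab (all prey gone) → extinct.
No further losses. Total secondary extinctions: 1.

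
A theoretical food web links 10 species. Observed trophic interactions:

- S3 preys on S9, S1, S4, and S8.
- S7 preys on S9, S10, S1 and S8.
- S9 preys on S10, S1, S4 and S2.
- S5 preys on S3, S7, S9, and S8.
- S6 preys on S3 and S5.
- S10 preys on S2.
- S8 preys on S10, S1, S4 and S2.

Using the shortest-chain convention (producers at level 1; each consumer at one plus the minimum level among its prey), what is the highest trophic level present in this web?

Producers (level 1): S1, S2, S4.
Following each consumer down to its lowest-level prey: S1 → S9 → S5 (levels 1 through 3).
All prey of S5 (S9 2, S8 2, S7 2, S3 2) are at level 2 or above, so S5 is at level 1 + 2 = 3.
Every consumer has at least one prey at level 2 or below, so none exceeds level 3.

3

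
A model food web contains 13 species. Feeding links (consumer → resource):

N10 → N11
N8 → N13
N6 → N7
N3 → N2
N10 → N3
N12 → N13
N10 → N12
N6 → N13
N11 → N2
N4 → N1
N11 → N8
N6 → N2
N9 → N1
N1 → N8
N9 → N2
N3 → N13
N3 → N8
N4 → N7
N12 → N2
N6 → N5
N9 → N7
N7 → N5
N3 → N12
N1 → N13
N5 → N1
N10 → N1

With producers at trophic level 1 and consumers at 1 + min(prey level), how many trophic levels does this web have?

4

Producers (level 1): N2, N13.
Following each consumer down to its lowest-level prey: N13 → N1 → N5 → N7 (levels 1 through 4).
All prey of N7 (N5 3) are at level 3 or above, so N7 is at level 1 + 3 = 4.
Every consumer has at least one prey at level 3 or below, so none exceeds level 4.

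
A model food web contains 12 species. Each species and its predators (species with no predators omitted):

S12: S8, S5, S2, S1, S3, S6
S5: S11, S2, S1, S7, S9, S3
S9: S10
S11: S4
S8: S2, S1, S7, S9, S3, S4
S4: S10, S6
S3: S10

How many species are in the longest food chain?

One longest chain: S12 → S5 → S11 → S4 → S10.
It has 5 species and 4 links.

5 species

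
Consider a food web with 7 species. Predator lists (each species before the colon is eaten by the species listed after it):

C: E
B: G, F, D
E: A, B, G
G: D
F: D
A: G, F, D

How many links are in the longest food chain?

One longest chain: C → E → A → G → D.
It has 5 species and 4 links.

4 links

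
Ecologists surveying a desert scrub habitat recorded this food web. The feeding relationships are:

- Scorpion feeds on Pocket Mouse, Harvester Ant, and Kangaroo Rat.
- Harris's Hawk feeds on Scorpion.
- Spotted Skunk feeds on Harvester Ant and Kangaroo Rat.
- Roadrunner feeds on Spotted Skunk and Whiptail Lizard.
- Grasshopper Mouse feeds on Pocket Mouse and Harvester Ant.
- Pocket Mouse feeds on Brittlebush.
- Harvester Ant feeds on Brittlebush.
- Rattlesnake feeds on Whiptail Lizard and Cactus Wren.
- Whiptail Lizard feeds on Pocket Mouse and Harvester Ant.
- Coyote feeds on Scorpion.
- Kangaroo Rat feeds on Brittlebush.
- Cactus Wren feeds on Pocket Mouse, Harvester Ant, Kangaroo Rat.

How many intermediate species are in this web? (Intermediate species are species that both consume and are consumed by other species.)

7

Intermediate species (has both prey and predators): Harvester Ant, Pocket Mouse, Kangaroo Rat, Whiptail Lizard, Scorpion, Spotted Skunk, Cactus Wren.
Count: 7.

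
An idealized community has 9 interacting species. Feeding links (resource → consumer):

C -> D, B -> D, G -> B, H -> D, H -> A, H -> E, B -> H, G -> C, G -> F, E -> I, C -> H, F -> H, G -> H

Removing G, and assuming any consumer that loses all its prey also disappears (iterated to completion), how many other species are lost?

8

Remove G.
Round 1: B (all prey gone), C (all prey gone), F (all prey gone) → extinct.
Round 2: H (all prey gone) → extinct.
Round 3: D (all prey gone), E (all prey gone), A (all prey gone) → extinct.
Round 4: I (all prey gone) → extinct.
No further losses. Total secondary extinctions: 8.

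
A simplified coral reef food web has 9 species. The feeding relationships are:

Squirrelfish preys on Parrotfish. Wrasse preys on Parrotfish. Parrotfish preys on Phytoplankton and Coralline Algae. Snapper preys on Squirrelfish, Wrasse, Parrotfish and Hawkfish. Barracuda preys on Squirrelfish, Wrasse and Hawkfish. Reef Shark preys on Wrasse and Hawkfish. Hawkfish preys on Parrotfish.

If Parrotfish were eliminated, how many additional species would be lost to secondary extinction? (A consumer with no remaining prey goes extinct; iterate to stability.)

6

Remove Parrotfish.
Round 1: Hawkfish (all prey gone), Wrasse (all prey gone), Squirrelfish (all prey gone) → extinct.
Round 2: Snapper (all prey gone), Reef Shark (all prey gone), Barracuda (all prey gone) → extinct.
No further losses. Total secondary extinctions: 6.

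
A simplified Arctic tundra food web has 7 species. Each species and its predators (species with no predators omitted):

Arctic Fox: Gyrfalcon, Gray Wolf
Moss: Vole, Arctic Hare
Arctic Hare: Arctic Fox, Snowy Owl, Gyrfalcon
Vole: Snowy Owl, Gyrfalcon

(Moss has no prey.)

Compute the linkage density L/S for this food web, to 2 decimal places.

There are L = 9 links among S = 7 species.
L/S = 9/7 = 1.2857 ≈ 1.29.

L/S = 1.29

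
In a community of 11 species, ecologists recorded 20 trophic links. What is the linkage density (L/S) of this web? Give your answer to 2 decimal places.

There are L = 20 links among S = 11 species.
L/S = 20/11 = 1.8182 ≈ 1.82.

L/S = 1.82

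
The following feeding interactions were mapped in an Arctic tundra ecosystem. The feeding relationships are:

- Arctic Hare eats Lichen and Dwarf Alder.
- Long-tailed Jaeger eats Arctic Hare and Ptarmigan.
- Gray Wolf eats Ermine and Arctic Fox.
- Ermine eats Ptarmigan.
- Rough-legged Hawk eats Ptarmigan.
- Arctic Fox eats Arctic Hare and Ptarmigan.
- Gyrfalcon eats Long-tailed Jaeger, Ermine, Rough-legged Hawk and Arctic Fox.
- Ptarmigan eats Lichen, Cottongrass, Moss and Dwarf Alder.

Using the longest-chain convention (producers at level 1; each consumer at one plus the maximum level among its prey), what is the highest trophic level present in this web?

Producers (level 1): Lichen, Moss, Cottongrass, Dwarf Alder.
Lichen → Ptarmigan → Rough-legged Hawk → Gyrfalcon gives Gyrfalcon level 4.
No species has a prey at level 4, so no species reaches level 5.

4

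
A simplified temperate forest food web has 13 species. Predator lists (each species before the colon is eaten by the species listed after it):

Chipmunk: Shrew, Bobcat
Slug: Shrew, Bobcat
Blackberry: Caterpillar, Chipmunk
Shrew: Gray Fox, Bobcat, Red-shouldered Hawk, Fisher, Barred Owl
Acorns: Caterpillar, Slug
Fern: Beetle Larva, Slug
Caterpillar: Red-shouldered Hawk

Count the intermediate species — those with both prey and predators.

Intermediate species (has both prey and predators): Caterpillar, Chipmunk, Slug, Shrew.
Count: 4.

4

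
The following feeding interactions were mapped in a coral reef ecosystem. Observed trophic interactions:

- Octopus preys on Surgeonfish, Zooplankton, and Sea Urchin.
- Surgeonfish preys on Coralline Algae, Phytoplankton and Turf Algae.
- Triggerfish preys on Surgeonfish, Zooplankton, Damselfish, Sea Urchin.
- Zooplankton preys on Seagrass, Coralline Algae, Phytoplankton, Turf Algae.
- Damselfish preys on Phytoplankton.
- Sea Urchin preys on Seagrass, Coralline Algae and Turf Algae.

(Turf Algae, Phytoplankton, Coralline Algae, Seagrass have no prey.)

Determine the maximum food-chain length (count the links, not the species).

2 links

One longest chain: Phytoplankton → Damselfish → Triggerfish.
It has 3 species and 2 links.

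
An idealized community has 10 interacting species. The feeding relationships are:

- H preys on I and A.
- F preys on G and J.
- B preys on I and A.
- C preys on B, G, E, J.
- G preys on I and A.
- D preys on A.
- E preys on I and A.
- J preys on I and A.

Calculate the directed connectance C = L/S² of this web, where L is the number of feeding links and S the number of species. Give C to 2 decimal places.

C = 0.17

The web has S = 10 species and L = 17 feeding links.
C = L / S² = 17 / 100 = 0.1700 ≈ 0.17.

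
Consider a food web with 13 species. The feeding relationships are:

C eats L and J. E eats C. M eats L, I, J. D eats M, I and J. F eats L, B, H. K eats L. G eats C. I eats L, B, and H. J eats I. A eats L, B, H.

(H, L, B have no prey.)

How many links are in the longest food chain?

One longest chain: H → I → J → C → G.
It has 5 species and 4 links.

4 links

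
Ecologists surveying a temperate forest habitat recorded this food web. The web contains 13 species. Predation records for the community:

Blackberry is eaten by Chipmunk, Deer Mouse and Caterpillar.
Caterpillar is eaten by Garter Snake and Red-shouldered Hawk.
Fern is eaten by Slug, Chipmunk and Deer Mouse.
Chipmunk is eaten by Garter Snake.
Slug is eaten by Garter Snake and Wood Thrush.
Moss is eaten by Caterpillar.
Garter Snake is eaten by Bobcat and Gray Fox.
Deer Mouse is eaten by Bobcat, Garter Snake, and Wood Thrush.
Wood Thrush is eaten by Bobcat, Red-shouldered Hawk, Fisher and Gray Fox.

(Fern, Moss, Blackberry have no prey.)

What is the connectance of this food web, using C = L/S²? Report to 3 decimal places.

C = 0.124

The web has S = 13 species and L = 21 feeding links.
C = L / S² = 21 / 169 = 0.1243 ≈ 0.124.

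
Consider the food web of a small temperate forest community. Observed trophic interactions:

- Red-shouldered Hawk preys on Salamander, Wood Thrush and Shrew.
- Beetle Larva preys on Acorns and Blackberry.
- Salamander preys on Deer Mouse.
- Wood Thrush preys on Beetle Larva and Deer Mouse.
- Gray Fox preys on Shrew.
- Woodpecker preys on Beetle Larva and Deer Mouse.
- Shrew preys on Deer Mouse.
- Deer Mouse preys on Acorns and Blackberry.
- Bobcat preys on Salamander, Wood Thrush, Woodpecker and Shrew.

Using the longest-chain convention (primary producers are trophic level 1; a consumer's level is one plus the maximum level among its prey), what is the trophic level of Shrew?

Trophic level 3

Acorns is a producer → level 1.
Deer Mouse eats Acorns (level 1); other prey at levels: Blackberry 1 → level 2.
Shrew eats Deer Mouse → level 3.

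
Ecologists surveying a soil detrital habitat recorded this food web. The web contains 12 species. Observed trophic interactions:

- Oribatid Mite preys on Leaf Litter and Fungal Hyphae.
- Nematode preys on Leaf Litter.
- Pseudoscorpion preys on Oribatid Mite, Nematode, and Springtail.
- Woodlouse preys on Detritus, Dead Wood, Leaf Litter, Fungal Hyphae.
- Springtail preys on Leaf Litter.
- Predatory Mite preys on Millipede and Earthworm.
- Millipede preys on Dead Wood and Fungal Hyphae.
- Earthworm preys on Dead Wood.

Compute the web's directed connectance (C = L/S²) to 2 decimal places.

C = 0.11

The web has S = 12 species and L = 16 feeding links.
C = L / S² = 16 / 144 = 0.1111 ≈ 0.11.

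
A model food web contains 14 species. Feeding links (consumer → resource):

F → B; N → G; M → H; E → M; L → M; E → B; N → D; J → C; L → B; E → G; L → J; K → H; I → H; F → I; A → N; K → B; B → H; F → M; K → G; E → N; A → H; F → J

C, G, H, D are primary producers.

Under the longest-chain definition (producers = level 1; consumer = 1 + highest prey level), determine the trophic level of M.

Trophic level 2

H is a producer → level 1.
M eats H → level 2.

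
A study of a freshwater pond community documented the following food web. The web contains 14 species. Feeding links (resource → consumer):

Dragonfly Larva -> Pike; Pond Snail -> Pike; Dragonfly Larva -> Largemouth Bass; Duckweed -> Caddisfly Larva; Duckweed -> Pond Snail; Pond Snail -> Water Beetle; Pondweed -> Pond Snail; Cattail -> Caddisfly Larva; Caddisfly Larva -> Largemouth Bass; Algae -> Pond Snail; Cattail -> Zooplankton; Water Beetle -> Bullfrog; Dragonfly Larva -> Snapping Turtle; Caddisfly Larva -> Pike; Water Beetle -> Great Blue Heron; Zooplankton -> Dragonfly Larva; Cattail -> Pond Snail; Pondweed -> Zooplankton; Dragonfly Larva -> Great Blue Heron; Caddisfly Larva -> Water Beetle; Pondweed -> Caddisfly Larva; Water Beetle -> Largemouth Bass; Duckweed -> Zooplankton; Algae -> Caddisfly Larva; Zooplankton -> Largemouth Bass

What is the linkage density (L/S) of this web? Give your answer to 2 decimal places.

L/S = 1.79

There are L = 25 links among S = 14 species.
L/S = 25/14 = 1.7857 ≈ 1.79.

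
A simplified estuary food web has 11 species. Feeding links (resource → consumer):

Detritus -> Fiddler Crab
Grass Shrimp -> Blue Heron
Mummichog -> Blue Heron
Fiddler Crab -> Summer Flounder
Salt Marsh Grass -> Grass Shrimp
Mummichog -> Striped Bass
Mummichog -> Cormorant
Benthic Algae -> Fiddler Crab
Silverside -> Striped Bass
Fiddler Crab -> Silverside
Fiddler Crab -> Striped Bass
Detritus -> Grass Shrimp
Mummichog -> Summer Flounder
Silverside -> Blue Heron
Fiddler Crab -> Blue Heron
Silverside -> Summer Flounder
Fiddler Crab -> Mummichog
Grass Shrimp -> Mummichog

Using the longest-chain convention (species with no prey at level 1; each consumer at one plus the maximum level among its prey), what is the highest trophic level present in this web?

Basal resources (level 1): Detritus, Salt Marsh Grass, Benthic Algae.
Detritus → Grass Shrimp → Mummichog → Cormorant gives Cormorant level 4.
No species has a prey at level 4, so no species reaches level 5.

4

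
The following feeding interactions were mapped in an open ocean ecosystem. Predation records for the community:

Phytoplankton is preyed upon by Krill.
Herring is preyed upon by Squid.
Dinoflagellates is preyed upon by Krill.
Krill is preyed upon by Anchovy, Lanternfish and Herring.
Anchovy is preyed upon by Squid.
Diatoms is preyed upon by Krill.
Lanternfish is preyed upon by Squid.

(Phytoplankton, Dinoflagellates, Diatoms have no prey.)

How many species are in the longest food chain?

One longest chain: Phytoplankton → Krill → Anchovy → Squid.
It has 4 species and 3 links.

4 species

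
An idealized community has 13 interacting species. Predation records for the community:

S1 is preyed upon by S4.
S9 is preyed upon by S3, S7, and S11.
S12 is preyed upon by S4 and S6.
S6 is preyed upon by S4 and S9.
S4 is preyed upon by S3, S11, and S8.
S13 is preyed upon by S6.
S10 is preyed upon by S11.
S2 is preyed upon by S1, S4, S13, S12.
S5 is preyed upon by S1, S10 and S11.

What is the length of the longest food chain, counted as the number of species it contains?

One longest chain: S2 → S12 → S6 → S9 → S7.
It has 5 species and 4 links.

5 species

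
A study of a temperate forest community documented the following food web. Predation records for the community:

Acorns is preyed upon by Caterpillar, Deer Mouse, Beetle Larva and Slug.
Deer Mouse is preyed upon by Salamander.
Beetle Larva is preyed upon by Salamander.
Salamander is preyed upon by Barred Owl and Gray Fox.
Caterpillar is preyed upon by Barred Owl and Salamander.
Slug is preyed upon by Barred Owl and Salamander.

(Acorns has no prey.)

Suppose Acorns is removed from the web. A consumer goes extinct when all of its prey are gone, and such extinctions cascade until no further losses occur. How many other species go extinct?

7

Remove Acorns.
Round 1: Slug (all prey gone), Beetle Larva (all prey gone), Deer Mouse (all prey gone), Caterpillar (all prey gone) → extinct.
Round 2: Salamander (all prey gone) → extinct.
Round 3: Barred Owl (all prey gone), Gray Fox (all prey gone) → extinct.
No further losses. Total secondary extinctions: 7.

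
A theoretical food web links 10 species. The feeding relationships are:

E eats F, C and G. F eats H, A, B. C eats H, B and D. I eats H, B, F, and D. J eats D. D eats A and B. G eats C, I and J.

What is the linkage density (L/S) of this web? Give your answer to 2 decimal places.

There are L = 19 links among S = 10 species.
L/S = 19/10 = 1.9000 ≈ 1.90.

L/S = 1.90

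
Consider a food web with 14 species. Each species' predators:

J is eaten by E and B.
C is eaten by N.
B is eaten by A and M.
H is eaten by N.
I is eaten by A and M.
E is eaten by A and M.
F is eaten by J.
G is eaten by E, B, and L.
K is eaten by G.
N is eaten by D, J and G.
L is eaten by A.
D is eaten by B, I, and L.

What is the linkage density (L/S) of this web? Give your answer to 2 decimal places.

There are L = 22 links among S = 14 species.
L/S = 22/14 = 1.5714 ≈ 1.57.

L/S = 1.57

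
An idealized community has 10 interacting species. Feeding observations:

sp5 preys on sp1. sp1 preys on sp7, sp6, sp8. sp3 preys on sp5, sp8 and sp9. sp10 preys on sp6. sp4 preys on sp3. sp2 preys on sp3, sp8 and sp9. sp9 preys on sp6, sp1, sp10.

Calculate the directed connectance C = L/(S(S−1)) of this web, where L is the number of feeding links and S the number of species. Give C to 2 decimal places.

C = 0.17

The web has S = 10 species and L = 15 feeding links.
C = L / (S(S−1)) = 15 / 90 = 0.1667 ≈ 0.17.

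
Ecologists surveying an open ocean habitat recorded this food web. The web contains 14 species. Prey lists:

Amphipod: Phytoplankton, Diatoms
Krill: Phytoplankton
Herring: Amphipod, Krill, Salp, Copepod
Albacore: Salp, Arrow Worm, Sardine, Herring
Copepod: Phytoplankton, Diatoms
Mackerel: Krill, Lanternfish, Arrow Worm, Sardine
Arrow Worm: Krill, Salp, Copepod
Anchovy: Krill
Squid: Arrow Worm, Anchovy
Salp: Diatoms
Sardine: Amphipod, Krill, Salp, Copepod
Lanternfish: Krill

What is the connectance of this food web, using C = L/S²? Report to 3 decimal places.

The web has S = 14 species and L = 29 feeding links.
C = L / S² = 29 / 196 = 0.1480 ≈ 0.148.

C = 0.148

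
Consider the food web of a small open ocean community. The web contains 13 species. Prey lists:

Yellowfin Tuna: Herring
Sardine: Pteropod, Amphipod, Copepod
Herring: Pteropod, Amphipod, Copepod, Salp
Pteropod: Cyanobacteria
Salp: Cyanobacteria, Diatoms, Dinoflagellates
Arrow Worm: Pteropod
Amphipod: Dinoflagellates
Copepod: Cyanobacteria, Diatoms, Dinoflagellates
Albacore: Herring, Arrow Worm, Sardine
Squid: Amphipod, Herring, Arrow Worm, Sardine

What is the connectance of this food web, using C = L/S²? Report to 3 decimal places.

The web has S = 13 species and L = 24 feeding links.
C = L / S² = 24 / 169 = 0.1420 ≈ 0.142.

C = 0.142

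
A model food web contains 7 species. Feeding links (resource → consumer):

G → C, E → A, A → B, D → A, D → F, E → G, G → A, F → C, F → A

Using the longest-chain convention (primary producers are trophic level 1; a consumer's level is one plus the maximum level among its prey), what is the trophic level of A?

D is a producer → level 1.
F eats D → level 2.
A eats F (level 2); other prey at levels: E 1, D 1, G 2 → level 3.

Trophic level 3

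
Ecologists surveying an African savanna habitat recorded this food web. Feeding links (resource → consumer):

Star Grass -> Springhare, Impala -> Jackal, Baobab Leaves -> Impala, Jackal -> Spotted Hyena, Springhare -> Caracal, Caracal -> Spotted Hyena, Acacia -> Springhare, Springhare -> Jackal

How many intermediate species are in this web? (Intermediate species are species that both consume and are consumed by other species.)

4

Intermediate species (has both prey and predators): Impala, Springhare, Jackal, Caracal.
Count: 4.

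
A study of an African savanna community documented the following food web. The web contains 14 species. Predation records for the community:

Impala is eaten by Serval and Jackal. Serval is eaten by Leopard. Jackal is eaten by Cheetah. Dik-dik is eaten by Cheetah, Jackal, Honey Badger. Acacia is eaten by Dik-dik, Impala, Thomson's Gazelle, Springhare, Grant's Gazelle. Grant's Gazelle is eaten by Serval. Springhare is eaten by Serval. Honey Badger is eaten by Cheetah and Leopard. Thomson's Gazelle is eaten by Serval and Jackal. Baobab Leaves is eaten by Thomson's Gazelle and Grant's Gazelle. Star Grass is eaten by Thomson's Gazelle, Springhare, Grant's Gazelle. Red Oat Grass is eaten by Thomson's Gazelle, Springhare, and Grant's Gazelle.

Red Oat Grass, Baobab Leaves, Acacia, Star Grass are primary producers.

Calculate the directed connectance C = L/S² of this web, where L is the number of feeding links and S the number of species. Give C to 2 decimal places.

The web has S = 14 species and L = 26 feeding links.
C = L / S² = 26 / 196 = 0.1327 ≈ 0.13.

C = 0.13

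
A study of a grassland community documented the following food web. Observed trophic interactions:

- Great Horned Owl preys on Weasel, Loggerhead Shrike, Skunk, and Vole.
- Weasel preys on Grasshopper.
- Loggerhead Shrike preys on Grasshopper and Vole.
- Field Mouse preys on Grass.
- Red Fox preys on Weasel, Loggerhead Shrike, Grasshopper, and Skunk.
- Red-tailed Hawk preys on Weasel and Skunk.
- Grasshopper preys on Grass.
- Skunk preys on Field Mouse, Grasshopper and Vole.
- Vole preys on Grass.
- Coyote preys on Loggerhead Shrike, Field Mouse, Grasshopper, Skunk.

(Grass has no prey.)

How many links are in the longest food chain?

One longest chain: Grass → Grasshopper → Loggerhead Shrike → Coyote.
It has 4 species and 3 links.

3 links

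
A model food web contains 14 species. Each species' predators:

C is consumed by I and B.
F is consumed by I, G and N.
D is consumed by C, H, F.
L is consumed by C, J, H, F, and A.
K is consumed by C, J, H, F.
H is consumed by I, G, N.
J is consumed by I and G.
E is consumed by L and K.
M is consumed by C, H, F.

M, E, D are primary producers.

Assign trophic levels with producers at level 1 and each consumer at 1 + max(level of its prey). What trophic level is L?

E is a producer → level 1.
L eats E → level 2.

Trophic level 2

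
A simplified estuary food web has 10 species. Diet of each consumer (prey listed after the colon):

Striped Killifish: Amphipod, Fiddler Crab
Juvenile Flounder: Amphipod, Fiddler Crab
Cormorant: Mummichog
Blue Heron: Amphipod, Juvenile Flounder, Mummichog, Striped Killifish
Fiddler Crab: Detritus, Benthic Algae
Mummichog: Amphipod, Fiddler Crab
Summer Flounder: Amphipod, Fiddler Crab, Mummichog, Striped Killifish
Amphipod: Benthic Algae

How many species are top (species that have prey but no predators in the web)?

3

Top species (has prey, but nothing eats it): Summer Flounder, Cormorant, Blue Heron.
Count: 3.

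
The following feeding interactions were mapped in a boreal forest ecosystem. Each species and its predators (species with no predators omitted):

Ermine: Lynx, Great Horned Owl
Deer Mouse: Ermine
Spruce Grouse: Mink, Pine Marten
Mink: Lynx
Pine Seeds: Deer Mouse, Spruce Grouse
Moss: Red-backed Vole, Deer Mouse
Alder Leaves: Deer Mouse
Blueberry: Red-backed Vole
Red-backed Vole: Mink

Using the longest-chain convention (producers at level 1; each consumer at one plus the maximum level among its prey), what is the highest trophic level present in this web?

4

Producers (level 1): Alder Leaves, Pine Seeds, Blueberry, Moss.
Alder Leaves → Deer Mouse → Ermine → Great Horned Owl gives Great Horned Owl level 4.
No species has a prey at level 4, so no species reaches level 5.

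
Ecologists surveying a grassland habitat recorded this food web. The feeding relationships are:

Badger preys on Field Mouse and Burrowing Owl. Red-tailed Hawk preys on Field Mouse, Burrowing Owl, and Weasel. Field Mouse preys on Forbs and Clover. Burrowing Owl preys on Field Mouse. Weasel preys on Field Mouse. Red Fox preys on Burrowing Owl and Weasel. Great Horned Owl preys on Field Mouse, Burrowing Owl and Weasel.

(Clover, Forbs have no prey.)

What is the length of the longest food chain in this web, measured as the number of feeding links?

3 links

One longest chain: Clover → Field Mouse → Burrowing Owl → Great Horned Owl.
It has 4 species and 3 links.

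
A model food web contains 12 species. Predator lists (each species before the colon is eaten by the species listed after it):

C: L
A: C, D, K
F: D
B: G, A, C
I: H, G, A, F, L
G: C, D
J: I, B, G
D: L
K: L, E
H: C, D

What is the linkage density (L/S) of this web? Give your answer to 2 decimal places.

There are L = 23 links among S = 12 species.
L/S = 23/12 = 1.9167 ≈ 1.92.

L/S = 1.92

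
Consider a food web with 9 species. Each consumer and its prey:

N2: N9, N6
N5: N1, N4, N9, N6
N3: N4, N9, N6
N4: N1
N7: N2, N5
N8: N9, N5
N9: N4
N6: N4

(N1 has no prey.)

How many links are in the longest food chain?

One longest chain: N1 → N4 → N9 → N5 → N8.
It has 5 species and 4 links.

4 links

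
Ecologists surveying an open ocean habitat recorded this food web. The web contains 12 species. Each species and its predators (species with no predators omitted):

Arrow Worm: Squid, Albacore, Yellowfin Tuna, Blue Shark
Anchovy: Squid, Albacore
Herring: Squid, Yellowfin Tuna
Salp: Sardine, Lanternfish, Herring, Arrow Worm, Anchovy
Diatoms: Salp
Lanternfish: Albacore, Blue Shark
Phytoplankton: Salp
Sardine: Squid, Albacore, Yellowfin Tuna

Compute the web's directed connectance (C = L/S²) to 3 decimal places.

C = 0.139

The web has S = 12 species and L = 20 feeding links.
C = L / S² = 20 / 144 = 0.1389 ≈ 0.139.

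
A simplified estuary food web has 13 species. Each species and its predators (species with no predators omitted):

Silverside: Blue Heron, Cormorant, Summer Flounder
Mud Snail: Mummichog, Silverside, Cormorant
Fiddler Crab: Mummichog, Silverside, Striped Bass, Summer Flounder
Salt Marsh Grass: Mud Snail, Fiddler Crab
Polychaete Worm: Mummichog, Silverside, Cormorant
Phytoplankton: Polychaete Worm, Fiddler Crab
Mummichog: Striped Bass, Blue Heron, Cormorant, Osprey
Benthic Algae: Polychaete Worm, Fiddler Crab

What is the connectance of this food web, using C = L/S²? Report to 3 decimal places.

The web has S = 13 species and L = 23 feeding links.
C = L / S² = 23 / 169 = 0.1361 ≈ 0.136.

C = 0.136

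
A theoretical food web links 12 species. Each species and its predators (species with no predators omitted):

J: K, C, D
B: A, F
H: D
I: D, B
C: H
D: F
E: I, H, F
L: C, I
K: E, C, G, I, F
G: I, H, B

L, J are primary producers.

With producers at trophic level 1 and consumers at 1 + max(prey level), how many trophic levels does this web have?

6

Producers (level 1): L, J.
J → K → E → I → D → F gives F level 6.
No species has a prey at level 6, so no species reaches level 7.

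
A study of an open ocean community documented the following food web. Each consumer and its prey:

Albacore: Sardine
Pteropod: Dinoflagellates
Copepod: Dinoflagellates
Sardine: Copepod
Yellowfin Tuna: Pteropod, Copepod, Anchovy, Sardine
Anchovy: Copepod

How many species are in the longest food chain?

4 species

One longest chain: Dinoflagellates → Copepod → Anchovy → Yellowfin Tuna.
It has 4 species and 3 links.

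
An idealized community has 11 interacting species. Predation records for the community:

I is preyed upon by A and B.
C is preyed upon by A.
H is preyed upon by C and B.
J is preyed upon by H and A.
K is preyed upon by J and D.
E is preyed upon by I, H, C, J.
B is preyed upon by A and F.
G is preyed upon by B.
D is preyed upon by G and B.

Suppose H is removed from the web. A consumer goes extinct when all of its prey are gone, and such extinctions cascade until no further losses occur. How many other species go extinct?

Remove H.
Every predator of it retains at least one other prey: C still has E; B still has D, I, G.
No consumer loses all prey, so no secondary extinctions occur.

0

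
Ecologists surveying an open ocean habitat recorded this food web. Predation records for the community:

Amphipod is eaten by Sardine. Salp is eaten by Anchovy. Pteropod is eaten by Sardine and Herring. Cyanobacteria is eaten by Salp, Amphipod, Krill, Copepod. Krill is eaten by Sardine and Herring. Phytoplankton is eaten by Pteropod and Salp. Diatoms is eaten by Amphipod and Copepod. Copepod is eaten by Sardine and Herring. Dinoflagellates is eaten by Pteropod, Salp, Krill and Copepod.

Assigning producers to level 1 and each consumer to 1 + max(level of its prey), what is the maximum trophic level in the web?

Producers (level 1): Dinoflagellates, Phytoplankton, Cyanobacteria, Diatoms.
Dinoflagellates → Krill → Herring gives Herring level 3.
No species has a prey at level 3, so no species reaches level 4.

3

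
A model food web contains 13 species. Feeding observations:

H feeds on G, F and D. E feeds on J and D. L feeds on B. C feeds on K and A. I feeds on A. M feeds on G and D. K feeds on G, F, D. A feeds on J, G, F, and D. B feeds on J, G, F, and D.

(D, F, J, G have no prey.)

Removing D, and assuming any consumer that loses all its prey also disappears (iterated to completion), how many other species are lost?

Remove D.
Every predator of it retains at least one other prey: M still has G; A still has F, J, G; E still has J; H still has F, G; K still has F, G; B still has F, J, G.
No consumer loses all prey, so no secondary extinctions occur.

0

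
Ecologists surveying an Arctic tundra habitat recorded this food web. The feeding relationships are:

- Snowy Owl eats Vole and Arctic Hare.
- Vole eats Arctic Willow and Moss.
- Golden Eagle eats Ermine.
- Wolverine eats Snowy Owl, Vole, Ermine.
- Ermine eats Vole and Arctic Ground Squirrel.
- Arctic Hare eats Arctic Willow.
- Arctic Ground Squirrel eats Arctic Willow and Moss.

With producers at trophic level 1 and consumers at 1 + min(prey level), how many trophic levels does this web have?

4

Producers (level 1): Moss, Arctic Willow.
Following each consumer down to its lowest-level prey: Moss → Arctic Ground Squirrel → Ermine → Golden Eagle (levels 1 through 4).
All prey of Golden Eagle (Ermine 3) are at level 3 or above, so Golden Eagle is at level 1 + 3 = 4.
Every consumer has at least one prey at level 3 or below, so none exceeds level 4.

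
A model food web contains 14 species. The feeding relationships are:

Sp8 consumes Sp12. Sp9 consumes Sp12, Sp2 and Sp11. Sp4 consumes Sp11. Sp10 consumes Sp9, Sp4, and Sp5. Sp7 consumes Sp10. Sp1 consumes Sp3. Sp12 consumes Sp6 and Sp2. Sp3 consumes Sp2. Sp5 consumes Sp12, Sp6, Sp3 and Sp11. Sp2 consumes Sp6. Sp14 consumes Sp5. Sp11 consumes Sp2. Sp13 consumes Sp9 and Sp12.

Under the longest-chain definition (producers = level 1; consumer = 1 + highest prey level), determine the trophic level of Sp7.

Trophic level 6

Sp6 is a producer → level 1.
Sp2 eats Sp6 → level 2.
Sp12 eats Sp2 (level 2); other prey at levels: Sp6 1 → level 3.
Sp5 eats Sp12 (level 3); other prey at levels: Sp6 1, Sp3 3, Sp11 3 → level 4.
Sp10 eats Sp5 (level 4); other prey at levels: Sp9 4, Sp4 4 → level 5.
Sp7 eats Sp10 → level 6.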